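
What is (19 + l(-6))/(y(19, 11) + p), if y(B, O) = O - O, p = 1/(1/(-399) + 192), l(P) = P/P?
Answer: 1532140/399 ≈ 3839.9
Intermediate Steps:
l(P) = 1
p = 399/76607 (p = 1/(-1/399 + 192) = 1/(76607/399) = 399/76607 ≈ 0.0052084)
y(B, O) = 0
(19 + l(-6))/(y(19, 11) + p) = (19 + 1)/(0 + 399/76607) = 20/(399/76607) = 20*(76607/399) = 1532140/399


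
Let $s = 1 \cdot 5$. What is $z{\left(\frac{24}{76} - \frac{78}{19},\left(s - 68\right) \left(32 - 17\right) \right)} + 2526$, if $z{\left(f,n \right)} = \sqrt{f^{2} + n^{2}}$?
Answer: $2526 + \frac{9 \sqrt{3980089}}{19} \approx 3471.0$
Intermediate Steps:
$s = 5$
$z{\left(\frac{24}{76} - \frac{78}{19},\left(s - 68\right) \left(32 - 17\right) \right)} + 2526 = \sqrt{\left(\frac{24}{76} - \frac{78}{19}\right)^{2} + \left(\left(5 - 68\right) \left(32 - 17\right)\right)^{2}} + 2526 = \sqrt{\left(24 \cdot \frac{1}{76} - \frac{78}{19}\right)^{2} + \left(\left(-63\right) 15\right)^{2}} + 2526 = \sqrt{\left(\frac{6}{19} - \frac{78}{19}\right)^{2} + \left(-945\right)^{2}} + 2526 = \sqrt{\left(- \frac{72}{19}\right)^{2} + 893025} + 2526 = \sqrt{\frac{5184}{361} + 893025} + 2526 = \sqrt{\frac{322387209}{361}} + 2526 = \frac{9 \sqrt{3980089}}{19} + 2526 = 2526 + \frac{9 \sqrt{3980089}}{19}$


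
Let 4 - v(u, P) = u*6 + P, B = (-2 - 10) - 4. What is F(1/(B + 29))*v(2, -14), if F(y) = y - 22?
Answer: -1710/13 ≈ -131.54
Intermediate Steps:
B = -16 (B = -12 - 4 = -16)
F(y) = -22 + y
v(u, P) = 4 - P - 6*u (v(u, P) = 4 - (u*6 + P) = 4 - (6*u + P) = 4 - (P + 6*u) = 4 + (-P - 6*u) = 4 - P - 6*u)
F(1/(B + 29))*v(2, -14) = (-22 + 1/(-16 + 29))*(4 - 1*(-14) - 6*2) = (-22 + 1/13)*(4 + 14 - 12) = (-22 + 1/13)*6 = -285/13*6 = -1710/13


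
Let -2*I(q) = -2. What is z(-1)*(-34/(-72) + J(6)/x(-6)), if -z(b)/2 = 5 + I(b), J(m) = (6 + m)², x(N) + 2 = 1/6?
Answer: 30917/33 ≈ 936.88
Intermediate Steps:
x(N) = -11/6 (x(N) = -2 + 1/6 = -2 + ⅙ = -11/6)
I(q) = 1 (I(q) = -½*(-2) = 1)
z(b) = -12 (z(b) = -2*(5 + 1) = -2*6 = -12)
z(-1)*(-34/(-72) + J(6)/x(-6)) = -12*(-34/(-72) + (6 + 6)²/(-11/6)) = -12*(-34*(-1/72) + 12²*(-6/11)) = -12*(17/36 + 144*(-6/11)) = -12*(17/36 - 864/11) = -12*(-30917/396) = 30917/33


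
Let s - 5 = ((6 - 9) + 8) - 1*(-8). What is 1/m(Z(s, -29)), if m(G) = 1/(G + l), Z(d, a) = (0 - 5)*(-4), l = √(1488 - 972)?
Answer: 20 + 2*√129 ≈ 42.716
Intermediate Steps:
l = 2*√129 (l = √516 = 2*√129 ≈ 22.716)
s = 18 (s = 5 + (((6 - 9) + 8) - 1*(-8)) = 5 + ((-3 + 8) + 8) = 5 + (5 + 8) = 5 + 13 = 18)
Z(d, a) = 20 (Z(d, a) = -5*(-4) = 20)
m(G) = 1/(G + 2*√129)
1/m(Z(s, -29)) = 1/(1/(20 + 2*√129)) = 20 + 2*√129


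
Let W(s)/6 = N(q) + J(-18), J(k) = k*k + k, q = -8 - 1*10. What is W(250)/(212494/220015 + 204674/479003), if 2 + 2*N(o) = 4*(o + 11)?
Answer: 948490605405/756786668 ≈ 1253.3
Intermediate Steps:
q = -18 (q = -8 - 10 = -18)
N(o) = 21 + 2*o (N(o) = -1 + (4*(o + 11))/2 = -1 + (4*(11 + o))/2 = -1 + (44 + 4*o)/2 = -1 + (22 + 2*o) = 21 + 2*o)
J(k) = k + k**2 (J(k) = k**2 + k = k + k**2)
W(s) = 1746 (W(s) = 6*((21 + 2*(-18)) - 18*(1 - 18)) = 6*((21 - 36) - 18*(-17)) = 6*(-15 + 306) = 6*291 = 1746)
W(250)/(212494/220015 + 204674/479003) = 1746/(212494/220015 + 204674/479003) = 1746/(146816613592/105387845045) = 1746*(105387845045/146816613592) = 948490605405/756786668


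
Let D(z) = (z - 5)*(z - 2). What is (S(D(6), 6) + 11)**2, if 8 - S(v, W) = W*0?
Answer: 361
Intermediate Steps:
D(z) = (-5 + z)*(-2 + z)
S(v, W) = 8 (S(v, W) = 8 - W*0 = 8 - 1*0 = 8 + 0 = 8)
(S(D(6), 6) + 11)**2 = (8 + 11)**2 = 19**2 = 361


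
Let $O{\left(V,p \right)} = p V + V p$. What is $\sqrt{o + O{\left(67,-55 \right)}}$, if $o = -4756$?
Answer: $i \sqrt{12126} \approx 110.12 i$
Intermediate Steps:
$O{\left(V,p \right)} = 2 V p$ ($O{\left(V,p \right)} = V p + V p = 2 V p$)
$\sqrt{o + O{\left(67,-55 \right)}} = \sqrt{-4756 + 2 \cdot 67 \left(-55\right)} = \sqrt{-4756 - 7370} = \sqrt{-12126} = i \sqrt{12126}$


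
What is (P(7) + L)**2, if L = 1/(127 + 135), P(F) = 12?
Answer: 9891025/68644 ≈ 144.09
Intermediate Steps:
L = 1/262 ≈ 0.0038168
(P(7) + L)**2 = (12 + 1/262)**2 = (3145/262)**2 = 9891025/68644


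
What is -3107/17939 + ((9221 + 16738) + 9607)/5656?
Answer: 310222641/50731492 ≈ 6.1150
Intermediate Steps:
-3107/17939 + ((9221 + 16738) + 9607)/5656 = -3107*1/17939 + (25959 + 9607)*(1/5656) = -3107/17939 + 35566*(1/5656) = -3107/17939 + 17783/2828 = 310222641/50731492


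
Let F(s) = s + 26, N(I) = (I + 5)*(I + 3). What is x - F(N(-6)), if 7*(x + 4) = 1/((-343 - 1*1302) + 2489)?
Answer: -194963/5908 ≈ -33.000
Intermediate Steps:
N(I) = (3 + I)*(5 + I) (N(I) = (5 + I)*(3 + I) = (3 + I)*(5 + I))
x = -23631/5908 (x = -4 + 1/(7*((-343 - 1*1302) + 2489)) = -4 + 1/(7*((-343 - 1302) + 2489)) = -4 + 1/(7*(-1645 + 2489)) = -4 + (⅐)/844 = -4 + (⅐)*(1/844) = -4 + 1/5908 = -23631/5908 ≈ -3.9998)
F(s) = 26 + s
x - F(N(-6)) = -23631/5908 - (26 + (15 + (-6)² + 8*(-6))) = -23631/5908 - (26 + (15 + 36 - 48)) = -23631/5908 - (26 + 3) = -23631/5908 - 1*29 = -23631/5908 - 29 = -194963/5908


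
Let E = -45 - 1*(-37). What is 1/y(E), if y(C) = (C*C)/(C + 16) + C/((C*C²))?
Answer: 64/513 ≈ 0.12476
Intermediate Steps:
E = -8 (E = -45 + 37 = -8)
y(C) = C⁻² + C²/(16 + C) (y(C) = C²/(16 + C) + C/(C³) = C²/(16 + C) + C/C³ = C²/(16 + C) + C⁻² = C⁻² + C²/(16 + C))
1/y(E) = 1/((16 - 8 + (-8)⁴)/((-8)²*(16 - 8))) = 1/((1/64)*(16 - 8 + 4096)/8) = 1/((1/64)*(⅛)*4104) = 1/(513/64) = 64/513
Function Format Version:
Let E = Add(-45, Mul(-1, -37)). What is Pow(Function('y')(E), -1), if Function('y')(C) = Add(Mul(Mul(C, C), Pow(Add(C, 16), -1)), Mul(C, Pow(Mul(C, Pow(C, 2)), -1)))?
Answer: Rational(64, 513) ≈ 0.12476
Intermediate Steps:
E = -8 (E = Add(-45, 37) = -8)
Function('y')(C) = Add(Pow(C, -2), Mul(Pow(C, 2), Pow(Add(16, C), -1))) (Function('y')(C) = Add(Mul(Pow(C, 2), Pow(Add(16, C), -1)), Mul(C, Pow(Pow(C, 3), -1))) = Add(Mul(Pow(C, 2), Pow(Add(16, C), -1)), Mul(C, Pow(C, -3))) = Add(Mul(Pow(C, 2), Pow(Add(16, C), -1)), Pow(C, -2)) = Add(Pow(C, -2), Mul(Pow(C, 2), Pow(Add(16, C), -1))))
Pow(Function('y')(E), -1) = Pow(Mul(Pow(-8, -2), Pow(Add(16, -8), -1), Add(16, -8, Pow(-8, 4))), -1) = Pow(Mul(Rational(1, 64), Pow(8, -1), Add(16, -8, 4096)), -1) = Pow(Mul(Rational(1, 64), Rational(1, 8), 4104), -1) = Pow(Rational(513, 64), -1) = Rational(64, 513)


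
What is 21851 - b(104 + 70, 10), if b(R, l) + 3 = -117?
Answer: 21971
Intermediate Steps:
b(R, l) = -120 (b(R, l) = -3 - 117 = -120)
21851 - b(104 + 70, 10) = 21851 - 1*(-120) = 21851 + 120 = 21971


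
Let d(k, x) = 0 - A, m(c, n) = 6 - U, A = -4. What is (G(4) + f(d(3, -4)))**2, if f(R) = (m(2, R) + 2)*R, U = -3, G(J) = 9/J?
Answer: 34225/16 ≈ 2139.1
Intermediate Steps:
m(c, n) = 9 (m(c, n) = 6 - 1*(-3) = 6 + 3 = 9)
d(k, x) = 4 (d(k, x) = 0 - 1*(-4) = 0 + 4 = 4)
f(R) = 11*R (f(R) = (9 + 2)*R = 11*R)
(G(4) + f(d(3, -4)))**2 = (9/4 + 11*4)**2 = (9*(1/4) + 44)**2 = (9/4 + 44)**2 = (185/4)**2 = 34225/16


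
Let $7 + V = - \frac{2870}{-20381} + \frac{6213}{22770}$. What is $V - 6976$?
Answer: $- \frac{1080148777219}{154691790} \approx -6982.6$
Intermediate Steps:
$V = - \frac{1018850179}{154691790}$ ($V = -7 + \left(- \frac{2870}{-20381} + \frac{6213}{22770}\right) = -7 + \left(\left(-2870\right) \left(- \frac{1}{20381}\right) + 6213 \cdot \frac{1}{22770}\right) = -7 + \left(\frac{2870}{20381} + \frac{2071}{7590}\right) = -7 + \frac{63992351}{154691790} = - \frac{1018850179}{154691790} \approx -6.5863$)
$V - 6976 = - \frac{1018850179}{154691790} - 6976 = - \frac{1080148777219}{154691790}$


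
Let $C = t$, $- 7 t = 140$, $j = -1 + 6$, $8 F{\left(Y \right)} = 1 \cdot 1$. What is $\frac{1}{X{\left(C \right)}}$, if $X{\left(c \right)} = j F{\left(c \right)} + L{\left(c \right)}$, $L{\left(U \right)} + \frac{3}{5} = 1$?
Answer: $\frac{40}{41} \approx 0.97561$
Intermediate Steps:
$L{\left(U \right)} = \frac{2}{5}$ ($L{\left(U \right)} = - \frac{3}{5} + 1 = \frac{2}{5}$)
$F{\left(Y \right)} = \frac{1}{8}$ ($F{\left(Y \right)} = \frac{1 \cdot 1}{8} = \frac{1}{8} \cdot 1 = \frac{1}{8}$)
$j = 5$
$t = -20$ ($t = \left(- \frac{1}{7}\right) 140 = -20$)
$C = -20$
$X{\left(c \right)} = \frac{41}{40}$ ($X{\left(c \right)} = 5 \cdot \frac{1}{8} + \frac{2}{5} = \frac{5}{8} + \frac{2}{5} = \frac{41}{40}$)
$\frac{1}{X{\left(C \right)}} = \frac{1}{\frac{41}{40}} = \frac{40}{41}$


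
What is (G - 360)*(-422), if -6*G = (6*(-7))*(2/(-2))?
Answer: 154874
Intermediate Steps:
G = -7 (G = -6*(-7)*2/(-2)/6 = -(-7)*2*(-½) = -(-7)*(-1) = -⅙*42 = -7)
(G - 360)*(-422) = (-7 - 360)*(-422) = -367*(-422) = 154874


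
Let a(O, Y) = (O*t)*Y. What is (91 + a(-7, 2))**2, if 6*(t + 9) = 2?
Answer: 405769/9 ≈ 45085.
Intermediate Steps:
t = -26/3 (t = -9 + (1/6)*2 = -9 + 1/3 = -26/3 ≈ -8.6667)
a(O, Y) = -26*O*Y/3 (a(O, Y) = (O*(-26/3))*Y = (-26*O/3)*Y = -26*O*Y/3)
(91 + a(-7, 2))**2 = (91 - 26/3*(-7)*2)**2 = (91 + 364/3)**2 = (637/3)**2 = 405769/9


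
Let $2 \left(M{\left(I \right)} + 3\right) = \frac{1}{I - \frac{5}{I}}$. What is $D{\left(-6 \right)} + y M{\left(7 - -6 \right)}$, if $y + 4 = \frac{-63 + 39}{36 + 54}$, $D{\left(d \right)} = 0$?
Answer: $\frac{7768}{615} \approx 12.631$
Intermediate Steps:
$y = - \frac{64}{15}$ ($y = -4 + \frac{-63 + 39}{36 + 54} = -4 - \frac{24}{90} = -4 - \frac{4}{15} = - \frac{64}{15} \approx -4.2667$)
$M{\left(I \right)} = -3 + \frac{1}{2 \left(I - \frac{5}{I}\right)}$
$D{\left(-6 \right)} + y M{\left(7 - -6 \right)} = 0 - \frac{64 \frac{30 + \left(7 - -6\right) - 6 \left(7 - -6\right)^{2}}{2 \left(-5 + \left(7 - -6\right)^{2}\right)}}{15} = 0 - \frac{64 \frac{30 + \left(7 + 6\right) - 6 \left(7 + 6\right)^{2}}{2 \left(-5 + \left(7 + 6\right)^{2}\right)}}{15} = 0 - \frac{64 \frac{30 + 13 - 6 \cdot 13^{2}}{2 \left(-5 + 13^{2}\right)}}{15} = 0 - \frac{64 \frac{30 + 13 - 1014}{2 \left(-5 + 169\right)}}{15} = 0 - \frac{64 \frac{30 + 13 - 1014}{2 \cdot 164}}{15} = 0 - \frac{64 \cdot \frac{1}{2} \cdot \frac{1}{164} \left(-971\right)}{15} = 0 - - \frac{7768}{615} = 0 + \frac{7768}{615} = \frac{7768}{615}$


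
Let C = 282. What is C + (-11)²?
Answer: 403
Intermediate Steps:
C + (-11)² = 282 + (-11)² = 282 + 121 = 403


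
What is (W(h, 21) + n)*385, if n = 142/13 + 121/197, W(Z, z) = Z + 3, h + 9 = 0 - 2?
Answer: 3487715/2561 ≈ 1361.9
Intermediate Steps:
h = -11 (h = -9 + (0 - 2) = -9 - 2 = -11)
W(Z, z) = 3 + Z
n = 29547/2561 (n = 142*(1/13) + 121*(1/197) = 142/13 + 121/197 = 29547/2561 ≈ 11.537)
(W(h, 21) + n)*385 = ((3 - 11) + 29547/2561)*385 = (-8 + 29547/2561)*385 = (9059/2561)*385 = 3487715/2561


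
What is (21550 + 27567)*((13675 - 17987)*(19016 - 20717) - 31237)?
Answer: 358724781575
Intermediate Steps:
(21550 + 27567)*((13675 - 17987)*(19016 - 20717) - 31237) = 49117*(-4312*(-1701) - 31237) = 49117*(7334712 - 31237) = 49117*7303475 = 358724781575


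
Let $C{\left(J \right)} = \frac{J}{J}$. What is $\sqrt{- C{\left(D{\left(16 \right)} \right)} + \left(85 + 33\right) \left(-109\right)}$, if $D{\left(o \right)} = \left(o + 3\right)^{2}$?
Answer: $i \sqrt{12863} \approx 113.42 i$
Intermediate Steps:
$D{\left(o \right)} = \left(3 + o\right)^{2}$
$C{\left(J \right)} = 1$
$\sqrt{- C{\left(D{\left(16 \right)} \right)} + \left(85 + 33\right) \left(-109\right)} = \sqrt{\left(-1\right) 1 + \left(85 + 33\right) \left(-109\right)} = \sqrt{-1 + 118 \left(-109\right)} = \sqrt{-1 - 12862} = \sqrt{-12863} = i \sqrt{12863}$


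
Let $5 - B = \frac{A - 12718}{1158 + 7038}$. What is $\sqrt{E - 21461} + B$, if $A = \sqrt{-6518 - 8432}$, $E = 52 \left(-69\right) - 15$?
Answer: $\frac{26849}{4098} + 2 i \sqrt{6266} - \frac{5 i \sqrt{598}}{8196} \approx 6.5517 + 158.3 i$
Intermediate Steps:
$E = -3603$ ($E = -3588 - 15 = -3603$)
$A = 5 i \sqrt{598}$ ($A = \sqrt{-14950} = 5 i \sqrt{598} \approx 122.27 i$)
$B = \frac{26849}{4098} - \frac{5 i \sqrt{598}}{8196}$ ($B = 5 - \frac{5 i \sqrt{598} - 12718}{1158 + 7038} = 5 - \frac{-12718 + 5 i \sqrt{598}}{8196} = 5 - \left(-12718 + 5 i \sqrt{598}\right) \frac{1}{8196} = 5 - \left(- \frac{6359}{4098} + \frac{5 i \sqrt{598}}{8196}\right) = 5 + \left(\frac{6359}{4098} - \frac{5 i \sqrt{598}}{8196}\right) = \frac{26849}{4098} - \frac{5 i \sqrt{598}}{8196} \approx 6.5517 - 0.014918 i$)
$\sqrt{E - 21461} + B = \sqrt{-3603 - 21461} + \left(\frac{26849}{4098} - \frac{5 i \sqrt{598}}{8196}\right) = \sqrt{-25064} + \left(\frac{26849}{4098} - \frac{5 i \sqrt{598}}{8196}\right) = 2 i \sqrt{6266} + \left(\frac{26849}{4098} - \frac{5 i \sqrt{598}}{8196}\right) = \frac{26849}{4098} + 2 i \sqrt{6266} - \frac{5 i \sqrt{598}}{8196}$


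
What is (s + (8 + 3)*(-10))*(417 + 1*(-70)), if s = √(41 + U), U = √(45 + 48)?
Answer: -38170 + 347*√(41 + √93) ≈ -35701.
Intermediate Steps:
U = √93 ≈ 9.6436
s = √(41 + √93) ≈ 7.1164
(s + (8 + 3)*(-10))*(417 + 1*(-70)) = (√(41 + √93) + (8 + 3)*(-10))*(417 + 1*(-70)) = (√(41 + √93) + 11*(-10))*(417 - 70) = (√(41 + √93) - 110)*347 = (-110 + √(41 + √93))*347 = -38170 + 347*√(41 + √93)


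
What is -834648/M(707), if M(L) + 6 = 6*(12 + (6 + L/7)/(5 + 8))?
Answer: -904202/125 ≈ -7233.6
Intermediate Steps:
M(L) = 894/13 + 6*L/91 (M(L) = -6 + 6*(12 + (6 + L/7)/(5 + 8)) = -6 + 6*(12 + (6 + L*(⅐))/13) = -6 + 6*(12 + (6 + L/7)*(1/13)) = -6 + 6*(12 + (6/13 + L/91)) = -6 + 6*(162/13 + L/91) = -6 + (972/13 + 6*L/91) = 894/13 + 6*L/91)
-834648/M(707) = -834648/(894/13 + (6/91)*707) = -834648/(894/13 + 606/13) = -834648/1500/13 = -834648*13/1500 = -904202/125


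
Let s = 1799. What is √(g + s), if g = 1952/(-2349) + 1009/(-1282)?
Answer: √201232184920106/334602 ≈ 42.396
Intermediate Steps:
g = -4872605/3011418 (g = 1952*(-1/2349) + 1009*(-1/1282) = -1952/2349 - 1009/1282 = -4872605/3011418 ≈ -1.6180)
√(g + s) = √(-4872605/3011418 + 1799) = √(5412668377/3011418) = √201232184920106/334602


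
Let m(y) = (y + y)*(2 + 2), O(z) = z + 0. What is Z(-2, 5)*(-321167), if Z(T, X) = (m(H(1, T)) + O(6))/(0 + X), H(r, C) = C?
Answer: 642334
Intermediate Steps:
O(z) = z
m(y) = 8*y (m(y) = (2*y)*4 = 8*y)
Z(T, X) = (6 + 8*T)/X (Z(T, X) = (8*T + 6)/(0 + X) = (6 + 8*T)/X)
Z(-2, 5)*(-321167) = (2*(3 + 4*(-2))/5)*(-321167) = (2*(⅕)*(3 - 8))*(-321167) = (2*(⅕)*(-5))*(-321167) = -2*(-321167) = 642334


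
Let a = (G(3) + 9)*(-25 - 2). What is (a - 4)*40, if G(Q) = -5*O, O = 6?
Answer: 22520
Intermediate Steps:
G(Q) = -30 (G(Q) = -5*6 = -30)
a = 567 (a = (-30 + 9)*(-25 - 2) = -21*(-27) = 567)
(a - 4)*40 = (567 - 4)*40 = 563*40 = 22520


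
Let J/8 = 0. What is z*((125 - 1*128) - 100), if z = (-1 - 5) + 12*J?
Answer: 618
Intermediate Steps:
J = 0 (J = 8*0 = 0)
z = -6 (z = (-1 - 5) + 12*0 = -6 + 0 = -6)
z*((125 - 1*128) - 100) = -6*((125 - 1*128) - 100) = -6*((125 - 128) - 100) = -6*(-3 - 100) = -6*(-103) = 618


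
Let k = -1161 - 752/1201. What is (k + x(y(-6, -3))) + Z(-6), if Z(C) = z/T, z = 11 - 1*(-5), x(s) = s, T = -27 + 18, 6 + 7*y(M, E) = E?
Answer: -88123912/75663 ≈ -1164.7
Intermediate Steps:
y(M, E) = -6/7 + E/7
T = -9
z = 16 (z = 11 + 5 = 16)
Z(C) = -16/9 (Z(C) = 16/(-9) = 16*(-1/9) = -16/9)
k = -1395113/1201 (k = -1161 - 752*1/1201 = -1161 - 752/1201 = -1395113/1201 ≈ -1161.6)
(k + x(y(-6, -3))) + Z(-6) = (-1395113/1201 + (-6/7 + (1/7)*(-3))) - 16/9 = (-1395113/1201 + (-6/7 - 3/7)) - 16/9 = (-1395113/1201 - 9/7) - 16/9 = -9776600/8407 - 16/9 = -88123912/75663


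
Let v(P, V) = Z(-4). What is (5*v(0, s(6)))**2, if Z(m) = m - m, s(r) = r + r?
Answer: 0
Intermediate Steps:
s(r) = 2*r
Z(m) = 0
v(P, V) = 0
(5*v(0, s(6)))**2 = (5*0)**2 = 0**2 = 0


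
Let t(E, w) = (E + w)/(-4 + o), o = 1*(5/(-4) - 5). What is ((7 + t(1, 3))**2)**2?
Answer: 5393580481/2825761 ≈ 1908.7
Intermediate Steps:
o = -25/4 (o = 1*(5*(-1/4) - 5) = 1*(-5/4 - 5) = 1*(-25/4) = -25/4 ≈ -6.2500)
t(E, w) = -4*E/41 - 4*w/41 (t(E, w) = (E + w)/(-4 - 25/4) = (E + w)/(-41/4) = (E + w)*(-4/41) = -4*E/41 - 4*w/41)
((7 + t(1, 3))**2)**2 = ((7 + (-4/41*1 - 4/41*3))**2)**2 = ((7 + (-4/41 - 12/41))**2)**2 = ((7 - 16/41)**2)**2 = ((271/41)**2)**2 = (73441/1681)**2 = 5393580481/2825761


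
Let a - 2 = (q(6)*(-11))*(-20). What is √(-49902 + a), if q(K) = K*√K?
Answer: 2*√(-12475 + 330*√6) ≈ 216.02*I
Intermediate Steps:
q(K) = K^(3/2)
a = 2 + 1320*√6 (a = 2 + (6^(3/2)*(-11))*(-20) = 2 + ((6*√6)*(-11))*(-20) = 2 - 66*√6*(-20) = 2 + 1320*√6 ≈ 3235.3)
√(-49902 + a) = √(-49902 + (2 + 1320*√6)) = √(-49900 + 1320*√6)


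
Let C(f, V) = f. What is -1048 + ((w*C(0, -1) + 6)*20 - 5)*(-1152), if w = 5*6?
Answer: -133528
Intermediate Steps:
w = 30
-1048 + ((w*C(0, -1) + 6)*20 - 5)*(-1152) = -1048 + ((30*0 + 6)*20 - 5)*(-1152) = -1048 + ((0 + 6)*20 - 5)*(-1152) = -1048 + (6*20 - 5)*(-1152) = -1048 + (120 - 5)*(-1152) = -1048 + 115*(-1152) = -1048 - 132480 = -133528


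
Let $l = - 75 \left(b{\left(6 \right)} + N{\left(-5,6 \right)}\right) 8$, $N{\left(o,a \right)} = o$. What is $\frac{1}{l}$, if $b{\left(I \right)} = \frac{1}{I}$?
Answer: $\frac{1}{2900} \approx 0.00034483$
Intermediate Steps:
$l = 2900$ ($l = - 75 \left(\frac{1}{6} - 5\right) 8 = - 75 \left(\left(- \frac{29}{6}\right) 8\right) = \left(-75\right) \left(- \frac{116}{3}\right) = 2900$)
$\frac{1}{l} = \frac{1}{2900}$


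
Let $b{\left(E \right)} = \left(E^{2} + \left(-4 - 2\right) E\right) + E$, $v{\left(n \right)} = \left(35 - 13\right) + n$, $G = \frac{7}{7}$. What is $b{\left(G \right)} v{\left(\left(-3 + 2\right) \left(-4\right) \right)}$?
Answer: $-104$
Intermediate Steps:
$G = 1$ ($G = 7 \cdot \frac{1}{7} = 1$)
$v{\left(n \right)} = 22 + n$
$b{\left(E \right)} = E^{2} - 5 E$ ($b{\left(E \right)} = \left(E^{2} + \left(-4 - 2\right) E\right) + E = \left(E^{2} - 6 E\right) + E = E^{2} - 5 E$)
$b{\left(G \right)} v{\left(\left(-3 + 2\right) \left(-4\right) \right)} = 1 \left(-5 + 1\right) \left(22 + \left(-3 + 2\right) \left(-4\right)\right) = 1 \left(-4\right) \left(22 - -4\right) = - 4 \left(22 + 4\right) = \left(-4\right) 26 = -104$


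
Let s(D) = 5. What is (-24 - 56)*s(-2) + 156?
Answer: -244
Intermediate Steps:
(-24 - 56)*s(-2) + 156 = (-24 - 56)*5 + 156 = -80*5 + 156 = -400 + 156 = -244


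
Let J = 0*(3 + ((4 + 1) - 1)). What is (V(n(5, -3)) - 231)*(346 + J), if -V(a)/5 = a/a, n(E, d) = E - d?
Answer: -81656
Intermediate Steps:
J = 0 (J = 0*(3 + (5 - 1)) = 0*(3 + 4) = 0*7 = 0)
V(a) = -5 (V(a) = -5*a/a = -5*1 = -5)
(V(n(5, -3)) - 231)*(346 + J) = (-5 - 231)*(346 + 0) = -236*346 = -81656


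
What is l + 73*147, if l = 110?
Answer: 10841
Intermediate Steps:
l + 73*147 = 110 + 73*147 = 110 + 10731 = 10841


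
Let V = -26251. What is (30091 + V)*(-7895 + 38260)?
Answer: 116601600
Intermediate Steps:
(30091 + V)*(-7895 + 38260) = (30091 - 26251)*(-7895 + 38260) = 3840*30365 = 116601600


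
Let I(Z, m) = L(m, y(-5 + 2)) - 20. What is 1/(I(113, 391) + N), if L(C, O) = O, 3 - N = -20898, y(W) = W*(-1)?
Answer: 1/20884 ≈ 4.7884e-5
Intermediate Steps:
y(W) = -W
N = 20901 (N = 3 - 1*(-20898) = 3 + 20898 = 20901)
I(Z, m) = -17 (I(Z, m) = -(-5 + 2) - 20 = -1*(-3) - 20 = 3 - 20 = -17)
1/(I(113, 391) + N) = 1/(-17 + 20901) = 1/20884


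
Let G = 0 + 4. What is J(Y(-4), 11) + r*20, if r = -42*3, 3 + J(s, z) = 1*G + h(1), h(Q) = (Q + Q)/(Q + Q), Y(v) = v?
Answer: -2518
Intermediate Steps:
G = 4
h(Q) = 1 (h(Q) = (2*Q)/((2*Q)) = (2*Q)*(1/(2*Q)) = 1)
J(s, z) = 2 (J(s, z) = -3 + (1*4 + 1) = -3 + (4 + 1) = -3 + 5 = 2)
r = -126
J(Y(-4), 11) + r*20 = 2 - 126*20 = 2 - 2520 = -2518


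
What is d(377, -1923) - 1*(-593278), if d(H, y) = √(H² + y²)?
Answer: 593278 + √3840058 ≈ 5.9524e+5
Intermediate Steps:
d(377, -1923) - 1*(-593278) = √(377² + (-1923)²) - 1*(-593278) = √(142129 + 3697929) + 593278 = √3840058 + 593278 = 593278 + √3840058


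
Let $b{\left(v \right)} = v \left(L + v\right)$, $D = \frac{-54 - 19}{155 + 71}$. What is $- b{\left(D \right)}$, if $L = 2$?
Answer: $\frac{27667}{51076} \approx 0.54168$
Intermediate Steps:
$D = - \frac{73}{226} \approx -0.32301$
$b{\left(v \right)} = v \left(2 + v\right)$
$- b{\left(D \right)} = - \frac{\left(-73\right) \left(2 - \frac{73}{226}\right)}{226} = - \frac{\left(-73\right) 379}{226 \cdot 226} = \left(-1\right) \left(- \frac{27667}{51076}\right) = \frac{27667}{51076}$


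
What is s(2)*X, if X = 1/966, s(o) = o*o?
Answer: 2/483 ≈ 0.0041408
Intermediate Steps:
s(o) = o²
X = 1/966 ≈ 0.0010352
s(2)*X = 2²*(1/966) = 4*(1/966) = 2/483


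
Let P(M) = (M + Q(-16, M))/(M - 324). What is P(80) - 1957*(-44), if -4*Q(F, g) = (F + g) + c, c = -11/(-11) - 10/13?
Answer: 1092534979/12688 ≈ 86108.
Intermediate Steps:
c = 3/13 (c = -11*(-1/11) - 10*1/13 = 1 - 10/13 = 3/13 ≈ 0.23077)
Q(F, g) = -3/52 - F/4 - g/4 (Q(F, g) = -((F + g) + 3/13)/4 = -(3/13 + F + g)/4 = -3/52 - F/4 - g/4)
P(M) = (205/52 + 3*M/4)/(-324 + M) (P(M) = (M + (-3/52 - ¼*(-16) - M/4))/(M - 324) = (M + (-3/52 + 4 - M/4))/(-324 + M) = (M + (205/52 - M/4))/(-324 + M) = (205/52 + 3*M/4)/(-324 + M))
P(80) - 1957*(-44) = (205 + 39*80)/(52*(-324 + 80)) - 1957*(-44) = (1/52)*(205 + 3120)/(-244) - 1*(-86108) = (1/52)*(-1/244)*3325 + 86108 = -3325/12688 + 86108 = 1092534979/12688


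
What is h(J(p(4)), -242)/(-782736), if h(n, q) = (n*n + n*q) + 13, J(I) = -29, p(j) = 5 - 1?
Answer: -164/16307 ≈ -0.010057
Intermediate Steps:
p(j) = 4
h(n, q) = 13 + n² + n*q (h(n, q) = (n² + n*q) + 13 = 13 + n² + n*q)
h(J(p(4)), -242)/(-782736) = (13 + (-29)² - 29*(-242))/(-782736) = (13 + 841 + 7018)*(-1/782736) = 7872*(-1/782736) = -164/16307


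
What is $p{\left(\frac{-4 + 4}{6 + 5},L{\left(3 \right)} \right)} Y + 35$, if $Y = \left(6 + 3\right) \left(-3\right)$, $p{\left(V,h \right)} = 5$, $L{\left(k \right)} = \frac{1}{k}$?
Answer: $-100$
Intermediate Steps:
$Y = -27$ ($Y = 9 \left(-3\right) = -27$)
$p{\left(\frac{-4 + 4}{6 + 5},L{\left(3 \right)} \right)} Y + 35 = 5 \left(-27\right) + 35 = -135 + 35 = -100$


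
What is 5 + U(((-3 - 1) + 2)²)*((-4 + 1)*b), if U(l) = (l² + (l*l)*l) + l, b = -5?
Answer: 1265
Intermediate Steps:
U(l) = l + l² + l³ (U(l) = (l² + l²*l) + l = (l² + l³) + l = l + l² + l³)
5 + U(((-3 - 1) + 2)²)*((-4 + 1)*b) = 5 + (((-3 - 1) + 2)²*(1 + ((-3 - 1) + 2)² + (((-3 - 1) + 2)²)²))*((-4 + 1)*(-5)) = 5 + ((-4 + 2)²*(1 + (-4 + 2)² + ((-4 + 2)²)²))*(-3*(-5)) = 5 + ((-2)²*(1 + (-2)² + ((-2)²)²))*15 = 5 + (4*(1 + 4 + 4²))*15 = 5 + (4*(1 + 4 + 16))*15 = 5 + (4*21)*15 = 5 + 84*15 = 5 + 1260 = 1265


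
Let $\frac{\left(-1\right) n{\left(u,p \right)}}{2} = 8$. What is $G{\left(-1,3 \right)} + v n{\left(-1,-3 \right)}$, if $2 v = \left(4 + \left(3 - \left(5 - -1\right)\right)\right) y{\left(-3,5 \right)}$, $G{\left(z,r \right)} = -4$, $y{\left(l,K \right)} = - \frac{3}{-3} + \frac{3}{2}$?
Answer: $-24$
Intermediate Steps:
$y{\left(l,K \right)} = \frac{5}{2}$ ($y{\left(l,K \right)} = \left(-3\right) \left(- \frac{1}{3}\right) + 3 \cdot \frac{1}{2} = 1 + \frac{3}{2} = \frac{5}{2}$)
$n{\left(u,p \right)} = -16$ ($n{\left(u,p \right)} = \left(-2\right) 8 = -16$)
$v = \frac{5}{4}$ ($v = \frac{\left(4 + \left(3 - \left(5 - -1\right)\right)\right) \frac{5}{2}}{2} = \frac{\left(4 + \left(3 - \left(5 + 1\right)\right)\right) \frac{5}{2}}{2} = \frac{\left(4 + \left(3 - 6\right)\right) \frac{5}{2}}{2} = \frac{\left(4 - 3\right) \frac{5}{2}}{2} = \frac{1 \cdot \frac{5}{2}}{2} = \frac{1}{2} \cdot \frac{5}{2} = \frac{5}{4} \approx 1.25$)
$G{\left(-1,3 \right)} + v n{\left(-1,-3 \right)} = -4 + \frac{5}{4} \left(-16\right) = -4 - 20 = -24$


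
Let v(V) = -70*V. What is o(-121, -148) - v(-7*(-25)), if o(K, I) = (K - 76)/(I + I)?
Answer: 3626197/296 ≈ 12251.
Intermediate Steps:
o(K, I) = (-76 + K)/(2*I) (o(K, I) = (-76 + K)/((2*I)) = (-76 + K)*(1/(2*I)) = (-76 + K)/(2*I))
o(-121, -148) - v(-7*(-25)) = (½)*(-76 - 121)/(-148) - (-70)*(-7*(-25)) = (½)*(-1/148)*(-197) - (-70)*175 = 197/296 - 1*(-12250) = 197/296 + 12250 = 3626197/296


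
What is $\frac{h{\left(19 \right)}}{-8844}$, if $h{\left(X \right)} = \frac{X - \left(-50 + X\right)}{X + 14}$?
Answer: $- \frac{25}{145926} \approx -0.00017132$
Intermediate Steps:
$h{\left(X \right)} = \frac{50}{14 + X}$
$\frac{h{\left(19 \right)}}{-8844} = \frac{50 \frac{1}{14 + 19}}{-8844} = \frac{50}{33} \left(- \frac{1}{8844}\right) = - \frac{25}{145926}$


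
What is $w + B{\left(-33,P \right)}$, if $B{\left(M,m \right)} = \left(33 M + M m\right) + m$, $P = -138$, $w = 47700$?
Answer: $51027$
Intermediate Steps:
$B{\left(M,m \right)} = m + 33 M + M m$
$w + B{\left(-33,P \right)} = 47700 - -3327 = 47700 + 3327 = 51027$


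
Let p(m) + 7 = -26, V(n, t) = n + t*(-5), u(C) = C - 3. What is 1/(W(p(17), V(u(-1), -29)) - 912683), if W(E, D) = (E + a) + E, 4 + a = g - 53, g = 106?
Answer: -1/912700 ≈ -1.0957e-6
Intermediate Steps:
a = 49 (a = -4 + (106 - 53) = -4 + 53 = 49)
u(C) = -3 + C
V(n, t) = n - 5*t
p(m) = -33 (p(m) = -7 - 26 = -33)
W(E, D) = 49 + 2*E (W(E, D) = (E + 49) + E = (49 + E) + E = 49 + 2*E)
1/(W(p(17), V(u(-1), -29)) - 912683) = 1/((49 + 2*(-33)) - 912683) = 1/((49 - 66) - 912683) = 1/(-17 - 912683) = 1/(-912700) = -1/912700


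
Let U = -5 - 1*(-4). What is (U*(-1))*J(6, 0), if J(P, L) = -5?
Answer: -5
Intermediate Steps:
U = -1 (U = -5 + 4 = -1)
(U*(-1))*J(6, 0) = -1*(-1)*(-5) = 1*(-5) = -5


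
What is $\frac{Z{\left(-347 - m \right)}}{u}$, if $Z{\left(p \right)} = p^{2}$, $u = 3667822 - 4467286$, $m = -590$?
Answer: $- \frac{19683}{266488} \approx -0.073861$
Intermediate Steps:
$u = -799464$
$\frac{Z{\left(-347 - m \right)}}{u} = \frac{\left(-347 - -590\right)^{2}}{-799464} = \left(-347 + 590\right)^{2} \left(- \frac{1}{799464}\right) = 243^{2} \left(- \frac{1}{799464}\right) = 59049 \left(- \frac{1}{799464}\right) = - \frac{19683}{266488}$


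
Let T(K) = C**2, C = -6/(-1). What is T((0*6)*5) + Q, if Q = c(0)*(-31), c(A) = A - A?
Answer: 36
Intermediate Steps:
c(A) = 0
C = 6 (C = -6*(-1) = 6)
T(K) = 36 (T(K) = 6**2 = 36)
Q = 0 (Q = 0*(-31) = 0)
T((0*6)*5) + Q = 36 + 0 = 36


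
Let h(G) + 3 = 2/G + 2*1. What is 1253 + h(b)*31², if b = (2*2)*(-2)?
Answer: 207/4 ≈ 51.750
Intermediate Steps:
b = -8 (b = 4*(-2) = -8)
h(G) = -1 + 2/G (h(G) = -3 + (2/G + 2*1) = -3 + (2/G + 2) = -3 + (2 + 2/G) = -1 + 2/G)
1253 + h(b)*31² = 1253 + ((2 - 1*(-8))/(-8))*31² = 1253 - (2 + 8)/8*961 = 1253 - ⅛*10*961 = 1253 - 5/4*961 = 1253 - 4805/4 = 207/4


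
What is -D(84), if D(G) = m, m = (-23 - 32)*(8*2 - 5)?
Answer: 605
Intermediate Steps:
m = -605 (m = -55*(16 - 5) = -55*11 = -605)
D(G) = -605
-D(84) = -1*(-605) = 605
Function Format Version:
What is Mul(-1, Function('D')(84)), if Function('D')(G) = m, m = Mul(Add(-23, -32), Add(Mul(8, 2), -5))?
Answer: 605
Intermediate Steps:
m = -605 (m = Mul(-55, Add(16, -5)) = Mul(-55, 11) = -605)
Function('D')(G) = -605
Mul(-1, Function('D')(84)) = Mul(-1, -605) = 605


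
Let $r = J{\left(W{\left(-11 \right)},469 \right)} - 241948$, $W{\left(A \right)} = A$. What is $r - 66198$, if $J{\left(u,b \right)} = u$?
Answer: $-308157$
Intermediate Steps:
$r = -241959$ ($r = -11 - 241948 = -241959$)
$r - 66198 = -241959 - 66198 = -308157$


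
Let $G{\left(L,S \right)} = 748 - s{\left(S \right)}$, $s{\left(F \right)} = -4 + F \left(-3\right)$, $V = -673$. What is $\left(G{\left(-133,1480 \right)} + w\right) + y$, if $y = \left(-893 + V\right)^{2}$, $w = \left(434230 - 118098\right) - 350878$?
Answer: $2422802$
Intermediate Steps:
$s{\left(F \right)} = -4 - 3 F$
$G{\left(L,S \right)} = 752 + 3 S$ ($G{\left(L,S \right)} = 748 - \left(-4 - 3 S\right) = 748 + \left(4 + 3 S\right) = 752 + 3 S$)
$w = -34746$ ($w = 316132 - 350878 = -34746$)
$y = 2452356$ ($y = \left(-893 - 673\right)^{2} = \left(-1566\right)^{2} = 2452356$)
$\left(G{\left(-133,1480 \right)} + w\right) + y = \left(\left(752 + 3 \cdot 1480\right) - 34746\right) + 2452356 = \left(\left(752 + 4440\right) - 34746\right) + 2452356 = \left(5192 - 34746\right) + 2452356 = -29554 + 2452356 = 2422802$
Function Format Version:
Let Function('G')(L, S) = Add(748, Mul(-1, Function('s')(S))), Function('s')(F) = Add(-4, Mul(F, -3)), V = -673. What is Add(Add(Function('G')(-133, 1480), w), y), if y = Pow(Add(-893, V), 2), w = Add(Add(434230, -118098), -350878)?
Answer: 2422802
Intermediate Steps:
Function('s')(F) = Add(-4, Mul(-3, F))
Function('G')(L, S) = Add(752, Mul(3, S)) (Function('G')(L, S) = Add(748, Mul(-1, Add(-4, Mul(-3, S)))) = Add(748, Add(4, Mul(3, S))) = Add(752, Mul(3, S)))
w = -34746 (w = Add(316132, -350878) = -34746)
y = 2452356 (y = Pow(Add(-893, -673), 2) = Pow(-1566, 2) = 2452356)
Add(Add(Function('G')(-133, 1480), w), y) = Add(Add(Add(752, Mul(3, 1480)), -34746), 2452356) = Add(Add(Add(752, 4440), -34746), 2452356) = Add(Add(5192, -34746), 2452356) = Add(-29554, 2452356) = 2422802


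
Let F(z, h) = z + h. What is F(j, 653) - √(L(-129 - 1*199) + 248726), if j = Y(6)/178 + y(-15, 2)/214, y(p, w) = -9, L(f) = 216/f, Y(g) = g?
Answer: 12436879/19046 - √418107299/41 ≈ 154.27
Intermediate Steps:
j = -159/19046 (j = 6/178 - 9/214 = 6*(1/178) - 9*1/214 = 3/89 - 9/214 = -159/19046 ≈ -0.0083482)
F(z, h) = h + z
F(j, 653) - √(L(-129 - 1*199) + 248726) = (653 - 159/19046) - √(216/(-129 - 1*199) + 248726) = 12436879/19046 - √(216/(-129 - 199) + 248726) = 12436879/19046 - √(216/(-328) + 248726) = 12436879/19046 - √(216*(-1/328) + 248726) = 12436879/19046 - √(-27/41 + 248726) = 12436879/19046 - √(10197739/41) = 12436879/19046 - √418107299/41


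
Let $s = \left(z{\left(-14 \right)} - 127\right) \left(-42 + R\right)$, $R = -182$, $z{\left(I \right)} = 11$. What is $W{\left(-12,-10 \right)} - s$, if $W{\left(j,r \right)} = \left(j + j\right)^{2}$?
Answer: $-25408$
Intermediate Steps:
$W{\left(j,r \right)} = 4 j^{2}$ ($W{\left(j,r \right)} = \left(2 j\right)^{2} = 4 j^{2}$)
$s = 25984$ ($s = \left(11 - 127\right) \left(-42 - 182\right) = \left(-116\right) \left(-224\right) = 25984$)
$W{\left(-12,-10 \right)} - s = 4 \left(-12\right)^{2} - 25984 = 4 \cdot 144 - 25984 = 576 - 25984 = -25408$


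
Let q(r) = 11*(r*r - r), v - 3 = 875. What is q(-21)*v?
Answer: 4461996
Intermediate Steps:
v = 878 (v = 3 + 875 = 878)
q(r) = -11*r + 11*r² (q(r) = 11*(r² - r) = -11*r + 11*r²)
q(-21)*v = (11*(-21)*(-1 - 21))*878 = (11*(-21)*(-22))*878 = 5082*878 = 4461996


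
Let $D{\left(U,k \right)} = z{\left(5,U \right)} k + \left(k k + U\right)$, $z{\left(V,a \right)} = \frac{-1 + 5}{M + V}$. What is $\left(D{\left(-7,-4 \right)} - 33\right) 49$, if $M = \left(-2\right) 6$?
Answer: $-1064$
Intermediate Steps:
$M = -12$
$z{\left(V,a \right)} = \frac{4}{-12 + V}$ ($z{\left(V,a \right)} = \frac{-1 + 5}{-12 + V} = \frac{4}{-12 + V}$)
$D{\left(U,k \right)} = U + k^{2} - \frac{4 k}{7}$ ($D{\left(U,k \right)} = \frac{4}{-12 + 5} k + \left(k k + U\right) = \frac{4}{-7} k + \left(k^{2} + U\right) = 4 \left(- \frac{1}{7}\right) k + \left(U + k^{2}\right) = - \frac{4 k}{7} + \left(U + k^{2}\right) = U + k^{2} - \frac{4 k}{7}$)
$\left(D{\left(-7,-4 \right)} - 33\right) 49 = \left(\left(-7 + \left(-4\right)^{2} - - \frac{16}{7}\right) - 33\right) 49 = \left(\left(-7 + 16 + \frac{16}{7}\right) - 33\right) 49 = \left(\frac{79}{7} - 33\right) 49 = \left(- \frac{152}{7}\right) 49 = -1064$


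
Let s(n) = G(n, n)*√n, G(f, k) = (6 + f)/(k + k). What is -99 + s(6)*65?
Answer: -99 + 65*√6 ≈ 60.217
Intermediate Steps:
G(f, k) = (6 + f)/(2*k) (G(f, k) = (6 + f)/((2*k)) = (6 + f)*(1/(2*k)) = (6 + f)/(2*k))
s(n) = (6 + n)/(2*√n) (s(n) = ((6 + n)/(2*n))*√n = (6 + n)/(2*√n))
-99 + s(6)*65 = -99 + ((6 + 6)/(2*√6))*65 = -99 + ((½)*(√6/6)*12)*65 = -99 + √6*65 = -99 + 65*√6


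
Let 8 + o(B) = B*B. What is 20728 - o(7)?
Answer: 20687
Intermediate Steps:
o(B) = -8 + B² (o(B) = -8 + B*B = -8 + B²)
20728 - o(7) = 20728 - (-8 + 7²) = 20728 - (-8 + 49) = 20728 - 1*41 = 20728 - 41 = 20687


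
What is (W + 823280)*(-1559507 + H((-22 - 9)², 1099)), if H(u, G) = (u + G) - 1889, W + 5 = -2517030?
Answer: 2641133146680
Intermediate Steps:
W = -2517035 (W = -5 - 2517030 = -2517035)
H(u, G) = -1889 + G + u (H(u, G) = (G + u) - 1889 = -1889 + G + u)
(W + 823280)*(-1559507 + H((-22 - 9)², 1099)) = (-2517035 + 823280)*(-1559507 + (-1889 + 1099 + (-22 - 9)²)) = -1693755*(-1559507 + (-1889 + 1099 + (-31)²)) = -1693755*(-1559507 + (-1889 + 1099 + 961)) = -1693755*(-1559507 + 171) = -1693755*(-1559336) = 2641133146680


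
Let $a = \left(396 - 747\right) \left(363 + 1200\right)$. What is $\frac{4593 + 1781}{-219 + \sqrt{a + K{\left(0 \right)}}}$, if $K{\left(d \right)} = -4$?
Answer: $- \frac{697953}{298289} - \frac{3187 i \sqrt{548617}}{298289} \approx -2.3399 - 7.9137 i$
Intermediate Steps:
$a = -548613$ ($a = \left(-351\right) 1563 = -548613$)
$\frac{4593 + 1781}{-219 + \sqrt{a + K{\left(0 \right)}}} = \frac{4593 + 1781}{-219 + \sqrt{-548613 - 4}} = \frac{6374}{-219 + \sqrt{-548617}} = \frac{6374}{-219 + i \sqrt{548617}}$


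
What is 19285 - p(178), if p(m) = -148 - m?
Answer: 19611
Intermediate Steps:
19285 - p(178) = 19285 - (-148 - 1*178) = 19285 - (-148 - 178) = 19285 - 1*(-326) = 19285 + 326 = 19611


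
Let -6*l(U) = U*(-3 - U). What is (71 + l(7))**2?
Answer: 61504/9 ≈ 6833.8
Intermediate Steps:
l(U) = -U*(-3 - U)/6
(71 + l(7))**2 = (71 + (1/6)*7*(3 + 7))**2 = (71 + (1/6)*7*10)**2 = (71 + 35/3)**2 = (248/3)**2 = 61504/9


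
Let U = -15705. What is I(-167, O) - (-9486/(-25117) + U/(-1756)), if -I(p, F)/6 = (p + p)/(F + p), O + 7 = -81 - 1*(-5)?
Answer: -95583650529/5513181500 ≈ -17.337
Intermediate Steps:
O = -83 (O = -7 + (-81 - 1*(-5)) = -7 + (-81 + 5) = -7 - 76 = -83)
I(p, F) = -12*p/(F + p) (I(p, F) = -6*(p + p)/(F + p) = -6*2*p/(F + p) = -12*p/(F + p))
I(-167, O) - (-9486/(-25117) + U/(-1756)) = -12*(-167)/(-83 - 167) - (-9486/(-25117) - 15705/(-1756)) = -12*(-167)/(-250) - (-9486*(-1/25117) - 15705*(-1/1756)) = -12*(-167)*(-1/250) - (9486/25117 + 15705/1756) = -1002/125 - 1*411119901/44105452 = -1002/125 - 411119901/44105452 = -95583650529/5513181500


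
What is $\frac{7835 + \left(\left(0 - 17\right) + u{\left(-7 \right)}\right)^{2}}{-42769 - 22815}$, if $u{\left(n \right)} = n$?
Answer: $- \frac{8411}{65584} \approx -0.12825$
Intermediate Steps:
$\frac{7835 + \left(\left(0 - 17\right) + u{\left(-7 \right)}\right)^{2}}{-42769 - 22815} = \frac{7835 + \left(\left(0 - 17\right) - 7\right)^{2}}{-42769 - 22815} = \frac{7835 + \left(\left(0 - 17\right) - 7\right)^{2}}{-65584} = \left(7835 + \left(-17 - 7\right)^{2}\right) \left(- \frac{1}{65584}\right) = \left(7835 + \left(-24\right)^{2}\right) \left(- \frac{1}{65584}\right) = \left(7835 + 576\right) \left(- \frac{1}{65584}\right) = 8411 \left(- \frac{1}{65584}\right) = - \frac{8411}{65584}$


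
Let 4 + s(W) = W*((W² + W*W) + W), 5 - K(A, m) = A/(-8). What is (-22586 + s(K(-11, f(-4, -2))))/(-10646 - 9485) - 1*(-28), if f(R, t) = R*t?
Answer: 150054295/5153536 ≈ 29.117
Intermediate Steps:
K(A, m) = 5 + A/8 (K(A, m) = 5 - A/(-8) = 5 - A*(-1)/8 = 5 - (-1)*A/8 = 5 + A/8)
s(W) = -4 + W*(W + 2*W²) (s(W) = -4 + W*((W² + W*W) + W) = -4 + W*((W² + W²) + W) = -4 + W*(2*W² + W) = -4 + W*(W + 2*W²))
(-22586 + s(K(-11, f(-4, -2))))/(-10646 - 9485) - 1*(-28) = (-22586 + (-4 + (5 + (⅛)*(-11))² + 2*(5 + (⅛)*(-11))³))/(-10646 - 9485) - 1*(-28) = (-22586 + (-4 + (5 - 11/8)² + 2*(5 - 11/8)³))/(-20131) + 28 = (-22586 + (-4 + (29/8)² + 2*(29/8)³))*(-1/20131) + 28 = (-22586 + (-4 + 841/64 + 2*(24389/512)))*(-1/20131) + 28 = (-22586 + (-4 + 841/64 + 24389/256))*(-1/20131) + 28 = (-22586 + 26729/256)*(-1/20131) + 28 = -5755287/256*(-1/20131) + 28 = 5755287/5153536 + 28 = 150054295/5153536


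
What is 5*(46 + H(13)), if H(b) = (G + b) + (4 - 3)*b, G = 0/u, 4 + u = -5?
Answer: 360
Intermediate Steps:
u = -9 (u = -4 - 5 = -9)
G = 0 (G = 0/(-9) = 0*(-1/9) = 0)
H(b) = 2*b (H(b) = (0 + b) + (4 - 3)*b = b + 1*b = b + b = 2*b)
5*(46 + H(13)) = 5*(46 + 2*13) = 5*(46 + 26) = 5*72 = 360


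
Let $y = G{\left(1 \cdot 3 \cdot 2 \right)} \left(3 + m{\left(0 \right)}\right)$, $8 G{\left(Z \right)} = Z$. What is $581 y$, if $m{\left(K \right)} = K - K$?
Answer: $\frac{5229}{4} \approx 1307.3$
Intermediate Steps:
$m{\left(K \right)} = 0$
$G{\left(Z \right)} = \frac{Z}{8}$
$y = \frac{9}{4}$ ($y = \frac{1 \cdot 3 \cdot 2}{8} \left(3 + 0\right) = \frac{3 \cdot 2}{8} \cdot 3 = \frac{1}{8} \cdot 6 \cdot 3 = \frac{3}{4} \cdot 3 = \frac{9}{4} \approx 2.25$)
$581 y = 581 \cdot \frac{9}{4} = \frac{5229}{4}$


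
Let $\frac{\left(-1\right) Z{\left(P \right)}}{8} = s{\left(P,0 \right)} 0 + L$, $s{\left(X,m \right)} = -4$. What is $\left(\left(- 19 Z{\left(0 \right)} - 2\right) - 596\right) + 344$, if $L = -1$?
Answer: $-406$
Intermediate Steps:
$Z{\left(P \right)} = 8$ ($Z{\left(P \right)} = - 8 \left(\left(-4\right) 0 - 1\right) = - 8 \left(0 - 1\right) = \left(-8\right) \left(-1\right) = 8$)
$\left(\left(- 19 Z{\left(0 \right)} - 2\right) - 596\right) + 344 = \left(\left(\left(-19\right) 8 - 2\right) - 596\right) + 344 = \left(\left(-152 - 2\right) - 596\right) + 344 = \left(-154 - 596\right) + 344 = -750 + 344 = -406$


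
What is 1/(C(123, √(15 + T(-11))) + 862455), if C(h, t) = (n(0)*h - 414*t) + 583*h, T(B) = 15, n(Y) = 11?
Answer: 311839/291728971803 + 46*√30/97242990601 ≈ 1.0715e-6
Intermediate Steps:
C(h, t) = -414*t + 594*h (C(h, t) = (11*h - 414*t) + 583*h = (-414*t + 11*h) + 583*h = -414*t + 594*h)
1/(C(123, √(15 + T(-11))) + 862455) = 1/((-414*√(15 + 15) + 594*123) + 862455) = 1/((-414*√30 + 73062) + 862455) = 1/((73062 - 414*√30) + 862455) = 1/(935517 - 414*√30)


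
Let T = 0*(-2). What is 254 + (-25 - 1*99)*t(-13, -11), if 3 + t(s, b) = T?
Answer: 626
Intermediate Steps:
T = 0
t(s, b) = -3 (t(s, b) = -3 + 0 = -3)
254 + (-25 - 1*99)*t(-13, -11) = 254 + (-25 - 1*99)*(-3) = 254 + (-25 - 99)*(-3) = 254 - 124*(-3) = 254 + 372 = 626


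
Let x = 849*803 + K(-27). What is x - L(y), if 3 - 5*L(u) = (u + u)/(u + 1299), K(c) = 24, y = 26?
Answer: 4516728952/6625 ≈ 6.8177e+5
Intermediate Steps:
x = 681771 (x = 849*803 + 24 = 681747 + 24 = 681771)
L(u) = ⅗ - 2*u/(5*(1299 + u)) (L(u) = ⅗ - (u + u)/(5*(u + 1299)) = ⅗ - 2*u/(5*(1299 + u)))
x - L(y) = 681771 - (3897 + 26)/(5*(1299 + 26)) = 681771 - 3923/(5*1325) = 681771 - 1*3923/6625 = 681771 - 3923/6625 = 4516728952/6625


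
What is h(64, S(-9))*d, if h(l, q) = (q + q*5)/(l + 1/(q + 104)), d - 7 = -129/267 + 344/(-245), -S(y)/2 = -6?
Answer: 103457152/17989125 ≈ 5.7511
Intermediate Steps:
S(y) = 12 (S(y) = -2*(-6) = 12)
d = 111484/21805 (d = 7 + (-129/267 + 344/(-245)) = 7 + (-129*1/267 + 344*(-1/245)) = 7 + (-43/89 - 344/245) = 7 - 41151/21805 = 111484/21805 ≈ 5.1128)
h(l, q) = 6*q/(l + 1/(104 + q)) (h(l, q) = (q + 5*q)/(l + 1/(104 + q)) = (6*q)/(l + 1/(104 + q)) = 6*q/(l + 1/(104 + q)))
h(64, S(-9))*d = (6*12*(104 + 12)/(1 + 104*64 + 64*12))*(111484/21805) = (6*12*116/(1 + 6656 + 768))*(111484/21805) = (6*12*116/7425)*(111484/21805) = (6*12*(1/7425)*116)*(111484/21805) = (928/825)*(111484/21805) = 103457152/17989125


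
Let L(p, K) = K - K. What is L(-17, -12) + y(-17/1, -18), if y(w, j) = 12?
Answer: 12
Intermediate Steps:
L(p, K) = 0
L(-17, -12) + y(-17/1, -18) = 0 + 12 = 12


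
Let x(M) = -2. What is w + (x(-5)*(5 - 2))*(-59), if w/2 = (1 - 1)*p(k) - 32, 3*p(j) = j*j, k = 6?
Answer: 290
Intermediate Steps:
p(j) = j²/3 (p(j) = (j*j)/3 = j²/3)
w = -64 (w = 2*((1 - 1)*((⅓)*6²) - 32) = 2*(0*((⅓)*36) - 32) = 2*(0*12 - 32) = 2*(0 - 32) = 2*(-32) = -64)
w + (x(-5)*(5 - 2))*(-59) = -64 - 2*(5 - 2)*(-59) = -64 - 2*3*(-59) = -64 - 6*(-59) = -64 + 354 = 290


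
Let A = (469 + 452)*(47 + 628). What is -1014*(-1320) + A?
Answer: 1960155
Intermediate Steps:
A = 621675 (A = 921*675 = 621675)
-1014*(-1320) + A = -1014*(-1320) + 621675 = 1338480 + 621675 = 1960155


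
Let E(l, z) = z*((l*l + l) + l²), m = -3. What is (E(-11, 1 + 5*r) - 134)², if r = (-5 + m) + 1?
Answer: 63808144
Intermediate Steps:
r = -7 (r = (-5 - 3) + 1 = -8 + 1 = -7)
E(l, z) = z*(l + 2*l²) (E(l, z) = z*((l² + l) + l²) = z*((l + l²) + l²) = z*(l + 2*l²))
(E(-11, 1 + 5*r) - 134)² = (-11*(1 + 5*(-7))*(1 + 2*(-11)) - 134)² = (-11*(1 - 35)*(1 - 22) - 134)² = (-11*(-34)*(-21) - 134)² = (-7854 - 134)² = (-7988)² = 63808144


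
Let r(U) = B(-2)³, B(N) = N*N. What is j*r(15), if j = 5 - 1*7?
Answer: -128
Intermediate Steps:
B(N) = N²
j = -2 (j = 5 - 7 = -2)
r(U) = 64 (r(U) = ((-2)²)³ = 4³ = 64)
j*r(15) = -2*64 = -128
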